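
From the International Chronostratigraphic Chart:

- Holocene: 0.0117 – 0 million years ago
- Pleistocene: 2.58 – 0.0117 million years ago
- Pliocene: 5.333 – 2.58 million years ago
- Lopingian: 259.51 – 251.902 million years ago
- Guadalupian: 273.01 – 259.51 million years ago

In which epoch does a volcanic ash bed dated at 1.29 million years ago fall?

Pleistocene

1.29 Ma lies between 2.58 and 0.0117 Ma, so it falls in the Pleistocene.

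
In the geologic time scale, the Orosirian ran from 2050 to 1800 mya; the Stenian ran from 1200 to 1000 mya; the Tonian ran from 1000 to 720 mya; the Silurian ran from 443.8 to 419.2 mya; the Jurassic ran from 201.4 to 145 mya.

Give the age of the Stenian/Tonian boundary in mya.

The Stenian ends and the Tonian begins at 1000 mya.

1000 mya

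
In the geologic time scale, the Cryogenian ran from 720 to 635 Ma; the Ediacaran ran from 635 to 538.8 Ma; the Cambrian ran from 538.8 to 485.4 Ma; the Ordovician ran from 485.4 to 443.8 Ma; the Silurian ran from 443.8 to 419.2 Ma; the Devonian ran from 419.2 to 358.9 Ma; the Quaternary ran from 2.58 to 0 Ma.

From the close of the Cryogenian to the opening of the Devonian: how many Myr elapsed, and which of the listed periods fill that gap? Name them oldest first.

The Cryogenian closes at 635 Ma and the Devonian opens at 419.2 Ma, so the interval is 635 − 419.2 = 215.8 Myr.
A period fits inside if it starts at or after 635 Ma and ends at or before 419.2 Ma; oldest first that gives Ediacaran, Cambrian, Ordovician, Silurian.

215.8 million years; Ediacaran, Cambrian, Ordovician, Silurian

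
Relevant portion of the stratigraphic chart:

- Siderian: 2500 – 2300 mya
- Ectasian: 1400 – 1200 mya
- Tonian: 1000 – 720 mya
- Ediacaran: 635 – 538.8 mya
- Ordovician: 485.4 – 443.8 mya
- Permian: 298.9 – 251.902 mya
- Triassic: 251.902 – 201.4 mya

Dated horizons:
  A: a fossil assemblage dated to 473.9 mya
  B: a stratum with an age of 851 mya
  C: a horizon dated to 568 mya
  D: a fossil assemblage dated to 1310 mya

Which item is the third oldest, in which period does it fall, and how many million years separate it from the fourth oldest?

C, in the Ediacaran; 94.1 million years to A

Larger Ma means older, so oldest first: D 1310 > B 851 > C 568 > A 473.9.
Counting 3 along gives C (568 Ma); the excerpt puts that inside the Ediacaran, 635–538.8 Ma.
Next in line is A (473.9 Ma), and 568 − 473.9 = 94.1 Myr.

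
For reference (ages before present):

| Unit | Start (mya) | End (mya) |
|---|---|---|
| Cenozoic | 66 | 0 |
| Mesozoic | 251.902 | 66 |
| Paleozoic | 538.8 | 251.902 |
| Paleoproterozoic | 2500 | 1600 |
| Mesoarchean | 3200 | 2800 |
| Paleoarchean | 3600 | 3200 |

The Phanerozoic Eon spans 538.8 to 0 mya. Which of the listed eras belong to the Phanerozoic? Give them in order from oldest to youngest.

Eras with both bounds inside 538.8–0 Ma: Paleozoic (538.8–251.902), Mesozoic (251.902–66), Cenozoic (66–0).

Paleozoic, Mesozoic, Cenozoic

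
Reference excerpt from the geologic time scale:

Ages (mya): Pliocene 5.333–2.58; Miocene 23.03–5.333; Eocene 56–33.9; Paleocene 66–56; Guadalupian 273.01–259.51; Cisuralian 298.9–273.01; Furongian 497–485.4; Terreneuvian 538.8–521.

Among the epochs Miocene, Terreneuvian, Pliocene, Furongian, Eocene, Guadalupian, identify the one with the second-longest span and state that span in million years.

Terreneuvian, 17.8 million years

Durations: Miocene 17.697; Terreneuvian 17.8; Pliocene 2.753; Furongian 11.6; Eocene 22.1; Guadalupian 13.5 Myr.
Sorted longest-first: Eocene (22.1), Terreneuvian (17.8), Miocene (17.697), Guadalupian (13.5), Furongian (11.6), Pliocene (2.753).
The second longest is Terreneuvian at 17.8 Myr.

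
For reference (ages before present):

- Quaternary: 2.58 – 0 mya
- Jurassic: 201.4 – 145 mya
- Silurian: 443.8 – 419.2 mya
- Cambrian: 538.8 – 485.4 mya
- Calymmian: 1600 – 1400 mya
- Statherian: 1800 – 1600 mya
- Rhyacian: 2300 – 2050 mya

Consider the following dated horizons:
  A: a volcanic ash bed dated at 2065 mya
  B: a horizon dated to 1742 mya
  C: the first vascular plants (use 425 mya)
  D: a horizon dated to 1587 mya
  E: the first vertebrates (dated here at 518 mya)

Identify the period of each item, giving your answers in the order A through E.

Match each age against the start–end ranges in the excerpt: A = 2065 Ma → Rhyacian (2300–2050); B = 1742 Ma → Statherian (1800–1600); C = 425 Ma → Silurian (443.8–419.2); D = 1587 Ma → Calymmian (1600–1400); E = 518 Ma → Cambrian (538.8–485.4).

A — Rhyacian; B — Statherian; C — Silurian; D — Calymmian; E — Cambrian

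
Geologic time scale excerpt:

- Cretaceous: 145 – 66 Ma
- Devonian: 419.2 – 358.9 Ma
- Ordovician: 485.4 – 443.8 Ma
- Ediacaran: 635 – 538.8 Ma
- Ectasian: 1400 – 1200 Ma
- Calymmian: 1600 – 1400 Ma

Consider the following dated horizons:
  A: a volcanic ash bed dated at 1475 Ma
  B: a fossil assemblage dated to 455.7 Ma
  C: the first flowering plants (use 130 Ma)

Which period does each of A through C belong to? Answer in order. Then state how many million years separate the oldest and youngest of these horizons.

A: 1475 Ma lies in 1600–1400 Ma, so Calymmian.
B: 455.7 Ma lies in 485.4–443.8 Ma, so Ordovician.
C: 130 Ma lies in 145–66 Ma, so Cretaceous.
Oldest = 1475 Ma, youngest = 130 Ma → span 1345 Myr.

A — Calymmian; B — Ordovician; C — Cretaceous; span 1345 million years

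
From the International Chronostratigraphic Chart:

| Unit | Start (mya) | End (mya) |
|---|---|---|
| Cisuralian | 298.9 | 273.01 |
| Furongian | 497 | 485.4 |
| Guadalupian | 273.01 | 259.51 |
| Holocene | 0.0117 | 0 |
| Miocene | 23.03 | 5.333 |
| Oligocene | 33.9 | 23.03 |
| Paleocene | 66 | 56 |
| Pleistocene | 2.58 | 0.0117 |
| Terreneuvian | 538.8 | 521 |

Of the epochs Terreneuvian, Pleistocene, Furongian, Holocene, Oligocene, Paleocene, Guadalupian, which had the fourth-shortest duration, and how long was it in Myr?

Oligocene, 10.87 million years

Durations: Terreneuvian 17.8; Pleistocene 2.5683; Furongian 11.6; Holocene 0.0117; Oligocene 10.87; Paleocene 10; Guadalupian 13.5 Myr.
Sorted shortest-first: Holocene (0.0117), Pleistocene (2.5683), Paleocene (10), Oligocene (10.87), Furongian (11.6), Guadalupian (13.5), Terreneuvian (17.8).
The fourth shortest is Oligocene at 10.87 Myr.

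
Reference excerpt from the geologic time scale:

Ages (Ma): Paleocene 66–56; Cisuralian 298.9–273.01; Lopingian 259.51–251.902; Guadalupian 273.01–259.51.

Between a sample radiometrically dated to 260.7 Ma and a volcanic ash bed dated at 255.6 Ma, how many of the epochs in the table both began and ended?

0

The older date is 260.7 Ma and the younger is 255.6 Ma.
No epoch both begins after 260.7 Ma and ends before 255.6 Ma, so the count is 0.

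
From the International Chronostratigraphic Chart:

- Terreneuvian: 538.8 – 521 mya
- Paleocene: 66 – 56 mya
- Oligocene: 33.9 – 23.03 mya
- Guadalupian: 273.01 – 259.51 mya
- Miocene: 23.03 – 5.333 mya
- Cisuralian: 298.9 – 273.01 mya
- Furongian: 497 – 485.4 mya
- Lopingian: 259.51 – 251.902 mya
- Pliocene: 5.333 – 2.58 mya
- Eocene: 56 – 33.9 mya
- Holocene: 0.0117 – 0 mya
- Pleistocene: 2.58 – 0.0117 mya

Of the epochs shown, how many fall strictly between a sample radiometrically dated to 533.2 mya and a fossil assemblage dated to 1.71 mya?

9

The older date is 533.2 Ma and the younger is 1.71 Ma.
Epochs with start < 533.2 and end > 1.71 Ma: Furongian (497–485.4), Cisuralian (298.9–273.01), Guadalupian (273.01–259.51), Lopingian (259.51–251.902), Paleocene (66–56), Eocene (56–33.9), Oligocene (33.9–23.03), Miocene (23.03–5.333), Pliocene (5.333–2.58).
That is 9 complete epochs.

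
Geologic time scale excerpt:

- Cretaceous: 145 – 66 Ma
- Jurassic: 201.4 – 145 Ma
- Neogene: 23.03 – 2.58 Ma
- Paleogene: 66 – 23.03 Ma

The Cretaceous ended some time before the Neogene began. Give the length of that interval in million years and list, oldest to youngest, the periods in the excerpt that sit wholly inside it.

End of Cretaceous = 66 Ma; start of Neogene = 23.03 Ma.
Gap = 66 − 23.03 = 42.97 Myr.
Periods wholly inside 66–23.03 Ma: Paleogene (66–23.03).

42.97 million years; Paleogene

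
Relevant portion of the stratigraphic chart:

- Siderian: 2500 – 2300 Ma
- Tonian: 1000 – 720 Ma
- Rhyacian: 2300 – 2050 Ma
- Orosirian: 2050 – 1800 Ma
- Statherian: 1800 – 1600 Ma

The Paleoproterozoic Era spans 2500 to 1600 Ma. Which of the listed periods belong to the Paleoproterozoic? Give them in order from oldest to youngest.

Periods with both bounds inside 2500–1600 Ma: Siderian (2500–2300), Rhyacian (2300–2050), Orosirian (2050–1800), Statherian (1800–1600).

Siderian, Rhyacian, Orosirian, Statherian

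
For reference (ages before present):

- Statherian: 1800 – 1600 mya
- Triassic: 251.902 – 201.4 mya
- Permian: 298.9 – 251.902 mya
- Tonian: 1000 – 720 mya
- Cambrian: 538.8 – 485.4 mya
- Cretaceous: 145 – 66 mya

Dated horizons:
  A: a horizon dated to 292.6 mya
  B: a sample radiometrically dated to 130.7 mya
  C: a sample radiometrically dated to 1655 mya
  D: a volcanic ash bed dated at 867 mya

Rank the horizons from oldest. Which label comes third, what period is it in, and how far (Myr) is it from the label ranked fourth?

A, in the Permian; 161.9 million years to B

Larger Ma means older, so oldest first: C 1655 > D 867 > A 292.6 > B 130.7.
Counting 3 along gives A (292.6 Ma); the excerpt puts that inside the Permian, 298.9–251.902 Ma.
Next in line is B (130.7 Ma), and 292.6 − 130.7 = 161.9 Myr.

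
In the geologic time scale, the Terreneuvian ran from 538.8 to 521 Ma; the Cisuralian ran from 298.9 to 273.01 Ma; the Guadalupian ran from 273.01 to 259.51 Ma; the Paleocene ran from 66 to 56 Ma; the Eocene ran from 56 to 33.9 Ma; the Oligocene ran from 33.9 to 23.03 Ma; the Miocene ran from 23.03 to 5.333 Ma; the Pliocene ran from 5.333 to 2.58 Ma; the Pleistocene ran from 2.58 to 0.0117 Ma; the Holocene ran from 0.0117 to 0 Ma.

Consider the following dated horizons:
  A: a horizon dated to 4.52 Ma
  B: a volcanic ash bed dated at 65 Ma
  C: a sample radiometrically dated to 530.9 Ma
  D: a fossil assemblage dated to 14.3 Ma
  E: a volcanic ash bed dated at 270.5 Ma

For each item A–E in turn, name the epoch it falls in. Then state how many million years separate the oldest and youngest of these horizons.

A: 4.52 Ma lies in 5.333–2.58 Ma, so Pliocene.
B: 65 Ma lies in 66–56 Ma, so Paleocene.
C: 530.9 Ma lies in 538.8–521 Ma, so Terreneuvian.
D: 14.3 Ma lies in 23.03–5.333 Ma, so Miocene.
E: 270.5 Ma lies in 273.01–259.51 Ma, so Guadalupian.
Oldest = 530.9 Ma, youngest = 4.52 Ma → span 526.38 Myr.

A — Pliocene; B — Paleocene; C — Terreneuvian; D — Miocene; E — Guadalupian; span 526.38 million years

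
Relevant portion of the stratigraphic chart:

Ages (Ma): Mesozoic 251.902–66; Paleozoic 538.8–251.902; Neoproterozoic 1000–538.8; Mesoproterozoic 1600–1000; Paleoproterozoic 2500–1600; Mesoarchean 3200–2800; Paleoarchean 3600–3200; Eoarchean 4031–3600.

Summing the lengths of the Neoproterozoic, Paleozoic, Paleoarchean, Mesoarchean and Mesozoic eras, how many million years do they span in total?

1734 million years

Each duration: Neoproterozoic = 461.2; Paleozoic = 286.898; Paleoarchean = 400; Mesoarchean = 400; Mesozoic = 185.902.
Sum: 461.2 + 286.898 + 400 + 400 + 185.902 = 1734 Myr.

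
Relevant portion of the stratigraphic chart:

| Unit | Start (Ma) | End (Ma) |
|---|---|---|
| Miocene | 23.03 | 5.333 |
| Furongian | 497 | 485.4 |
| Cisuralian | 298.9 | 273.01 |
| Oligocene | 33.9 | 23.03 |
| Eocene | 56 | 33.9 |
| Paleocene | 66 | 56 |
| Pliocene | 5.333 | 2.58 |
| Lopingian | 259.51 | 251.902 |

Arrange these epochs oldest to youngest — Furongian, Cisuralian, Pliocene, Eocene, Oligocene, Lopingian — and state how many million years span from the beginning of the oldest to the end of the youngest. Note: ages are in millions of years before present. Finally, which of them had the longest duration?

From the excerpt: Furongian 497–485.4; Cisuralian 298.9–273.01; Pliocene 5.333–2.58; Eocene 56–33.9; Oligocene 33.9–23.03; Lopingian 259.51–251.902 (Ma).
Larger Ma is earlier, so the oldest is Furongian and the youngest is Pliocene; oldest to youngest: Furongian, Cisuralian, Lopingian, Eocene, Oligocene, Pliocene.
Oldest start 497 minus youngest end 2.58 gives 494.42 Myr overall.
Individual lengths (start − end): Furongian 11.6; Lopingian 7.608; Oligocene 10.87; Cisuralian 25.89; Eocene 22.1; Pliocene 2.753. The largest is Cisuralian at 25.89 Myr.

Furongian → Cisuralian → Lopingian → Eocene → Oligocene → Pliocene; total span 494.42 Myr; longest is Cisuralian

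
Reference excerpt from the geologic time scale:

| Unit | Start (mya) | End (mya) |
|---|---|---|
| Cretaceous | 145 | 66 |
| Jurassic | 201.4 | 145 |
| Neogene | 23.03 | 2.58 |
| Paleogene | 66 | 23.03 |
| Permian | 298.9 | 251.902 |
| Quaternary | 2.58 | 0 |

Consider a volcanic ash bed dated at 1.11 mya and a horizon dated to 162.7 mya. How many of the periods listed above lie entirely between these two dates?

3

162.7 Ma sits inside the Jurassic (201.4–145) and 1.11 Ma inside the Quaternary (2.58–0); neither of those is wholly between the two dates.
The listed periods lying completely between them are Cretaceous, Paleogene, Neogene — 3 in all.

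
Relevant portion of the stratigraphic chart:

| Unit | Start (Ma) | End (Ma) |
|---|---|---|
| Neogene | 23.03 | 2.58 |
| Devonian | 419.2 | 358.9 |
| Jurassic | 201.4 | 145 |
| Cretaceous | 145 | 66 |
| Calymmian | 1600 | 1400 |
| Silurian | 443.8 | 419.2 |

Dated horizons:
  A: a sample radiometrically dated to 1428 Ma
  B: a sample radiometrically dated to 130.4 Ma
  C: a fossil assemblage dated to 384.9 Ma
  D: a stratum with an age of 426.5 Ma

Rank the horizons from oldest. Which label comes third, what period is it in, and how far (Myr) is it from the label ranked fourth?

C, in the Devonian; 254.5 million years to B

Sorted oldest-first by Ma: A (1428), D (426.5), C (384.9), B (130.4).
The third oldest is C at 384.9 Ma, which lies in 419.2–358.9 Ma: the Devonian.
The fourth oldest is B at 130.4 Ma; separation = |384.9 − 130.4| = 254.5 Myr.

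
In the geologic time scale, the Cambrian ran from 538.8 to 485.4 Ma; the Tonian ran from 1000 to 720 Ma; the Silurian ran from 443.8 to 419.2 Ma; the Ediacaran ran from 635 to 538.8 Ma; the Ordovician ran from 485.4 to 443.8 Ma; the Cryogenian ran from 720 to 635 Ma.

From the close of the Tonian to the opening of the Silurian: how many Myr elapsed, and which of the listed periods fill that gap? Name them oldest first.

The Tonian closes at 720 Ma and the Silurian opens at 443.8 Ma, so the interval is 720 − 443.8 = 276.2 Myr.
A period fits inside if it starts at or after 720 Ma and ends at or before 443.8 Ma; oldest first that gives Cryogenian, Ediacaran, Cambrian, Ordovician.

276.2 million years; Cryogenian, Ediacaran, Cambrian, Ordovician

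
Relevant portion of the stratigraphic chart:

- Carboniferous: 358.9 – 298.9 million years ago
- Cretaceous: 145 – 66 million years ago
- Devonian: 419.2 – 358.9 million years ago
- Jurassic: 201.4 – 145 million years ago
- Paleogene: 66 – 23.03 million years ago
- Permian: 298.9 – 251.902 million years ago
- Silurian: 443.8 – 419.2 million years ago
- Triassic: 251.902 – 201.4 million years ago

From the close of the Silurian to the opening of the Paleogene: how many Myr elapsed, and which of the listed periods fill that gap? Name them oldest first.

The Silurian closes at 419.2 Ma and the Paleogene opens at 66 Ma, so the interval is 419.2 − 66 = 353.2 Myr.
A period fits inside if it starts at or after 419.2 Ma and ends at or before 66 Ma; oldest first that gives Devonian, Carboniferous, Permian, Triassic, Jurassic, Cretaceous.

353.2 million years; Devonian, Carboniferous, Permian, Triassic, Jurassic, Cretaceous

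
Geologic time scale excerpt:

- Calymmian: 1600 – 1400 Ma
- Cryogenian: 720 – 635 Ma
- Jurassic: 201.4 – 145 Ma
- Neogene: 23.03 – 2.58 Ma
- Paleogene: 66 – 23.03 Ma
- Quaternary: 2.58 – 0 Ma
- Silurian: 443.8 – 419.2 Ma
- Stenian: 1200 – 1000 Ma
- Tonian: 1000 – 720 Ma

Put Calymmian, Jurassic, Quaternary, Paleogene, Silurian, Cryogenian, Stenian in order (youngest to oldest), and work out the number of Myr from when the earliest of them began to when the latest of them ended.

Start ages (Ma): Calymmian 1600, Stenian 1200, Cryogenian 720, Silurian 443.8, Jurassic 201.4, Paleogene 66, Quaternary 2.58.
Ordered youngest to oldest: Quaternary, Paleogene, Jurassic, Silurian, Cryogenian, Stenian, Calymmian.
Span = 1600 − 0 = 1600 Myr.

Quaternary → Paleogene → Jurassic → Silurian → Cryogenian → Stenian → Calymmian; total span 1600 Myr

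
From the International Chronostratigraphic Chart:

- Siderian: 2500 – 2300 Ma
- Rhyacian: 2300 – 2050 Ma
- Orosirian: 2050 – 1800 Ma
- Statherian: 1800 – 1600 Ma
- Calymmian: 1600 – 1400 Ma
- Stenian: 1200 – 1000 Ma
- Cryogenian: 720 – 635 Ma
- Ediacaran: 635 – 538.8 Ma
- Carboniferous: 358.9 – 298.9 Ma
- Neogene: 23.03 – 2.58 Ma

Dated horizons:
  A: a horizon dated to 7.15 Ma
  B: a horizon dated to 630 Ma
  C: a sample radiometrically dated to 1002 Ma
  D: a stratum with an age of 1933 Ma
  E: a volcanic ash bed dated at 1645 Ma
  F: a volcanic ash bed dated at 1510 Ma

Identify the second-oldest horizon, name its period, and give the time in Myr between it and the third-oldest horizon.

Larger Ma means older, so oldest first: D 1933 > E 1645 > F 1510 > C 1002 > B 630 > A 7.15.
Counting 2 along gives E (1645 Ma); the excerpt puts that inside the Statherian, 1800–1600 Ma.
Next in line is F (1510 Ma), and 1645 − 1510 = 135 Myr.

E, in the Statherian; 135 million years to F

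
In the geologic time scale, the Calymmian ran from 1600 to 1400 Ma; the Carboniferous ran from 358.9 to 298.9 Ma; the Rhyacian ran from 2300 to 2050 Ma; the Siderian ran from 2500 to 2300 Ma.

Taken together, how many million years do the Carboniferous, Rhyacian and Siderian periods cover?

510 million years

Each duration: Carboniferous = 60; Rhyacian = 250; Siderian = 200.
Sum: 60 + 250 + 200 = 510 Myr.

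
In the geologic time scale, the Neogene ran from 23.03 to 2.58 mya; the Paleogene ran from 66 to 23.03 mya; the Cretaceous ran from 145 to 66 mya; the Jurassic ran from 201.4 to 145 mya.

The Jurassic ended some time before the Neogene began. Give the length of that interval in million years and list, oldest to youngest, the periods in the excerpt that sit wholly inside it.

End of Jurassic = 145 Ma; start of Neogene = 23.03 Ma.
Gap = 145 − 23.03 = 121.97 Myr.
Periods wholly inside 145–23.03 Ma: Cretaceous (145–66), Paleogene (66–23.03).

121.97 million years; Cretaceous, Paleogene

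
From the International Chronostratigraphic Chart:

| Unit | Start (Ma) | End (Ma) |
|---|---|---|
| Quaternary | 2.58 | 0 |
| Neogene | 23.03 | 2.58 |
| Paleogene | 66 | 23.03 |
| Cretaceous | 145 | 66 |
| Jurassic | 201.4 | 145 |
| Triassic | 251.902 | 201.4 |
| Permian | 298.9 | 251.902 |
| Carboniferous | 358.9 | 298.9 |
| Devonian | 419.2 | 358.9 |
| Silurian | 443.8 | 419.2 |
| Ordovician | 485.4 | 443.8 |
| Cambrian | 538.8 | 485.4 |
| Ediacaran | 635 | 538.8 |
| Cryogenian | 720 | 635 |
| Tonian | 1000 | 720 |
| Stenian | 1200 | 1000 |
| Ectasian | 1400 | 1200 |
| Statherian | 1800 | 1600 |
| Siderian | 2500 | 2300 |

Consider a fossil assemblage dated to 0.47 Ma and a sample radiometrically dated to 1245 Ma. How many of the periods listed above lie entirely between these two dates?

15

1245 Ma sits inside the Ectasian (1400–1200) and 0.47 Ma inside the Quaternary (2.58–0); neither of those is wholly between the two dates.
The listed periods lying completely between them are Stenian, Tonian, Cryogenian, Ediacaran, Cambrian, Ordovician, Silurian, Devonian, Carboniferous, Permian, Triassic, Jurassic, Cretaceous, Paleogene, Neogene — 15 in all.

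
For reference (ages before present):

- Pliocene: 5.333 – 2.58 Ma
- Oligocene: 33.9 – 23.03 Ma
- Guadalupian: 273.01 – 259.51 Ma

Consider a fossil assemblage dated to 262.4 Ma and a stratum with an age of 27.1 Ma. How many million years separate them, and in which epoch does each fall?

235.3 million years apart; the first in the Guadalupian, the second in the Oligocene

Elapsed time: 262.4 − 27.1 = 235.3 Myr.
262.4 Ma lies within 273.01–259.51 Ma: Guadalupian.
27.1 Ma lies within 33.9–23.03 Ma: Oligocene.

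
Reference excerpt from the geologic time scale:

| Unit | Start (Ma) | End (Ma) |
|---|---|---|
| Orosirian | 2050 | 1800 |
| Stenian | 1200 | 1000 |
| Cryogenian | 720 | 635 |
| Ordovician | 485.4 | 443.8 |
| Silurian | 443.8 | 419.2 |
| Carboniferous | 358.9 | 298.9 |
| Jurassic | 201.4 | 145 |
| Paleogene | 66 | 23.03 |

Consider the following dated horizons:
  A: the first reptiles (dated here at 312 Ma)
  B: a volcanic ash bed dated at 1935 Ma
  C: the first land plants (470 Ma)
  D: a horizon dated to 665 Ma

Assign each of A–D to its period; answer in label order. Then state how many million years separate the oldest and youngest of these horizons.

A — Carboniferous; B — Orosirian; C — Ordovician; D — Cryogenian; span 1623 million years

A: 312 Ma lies in 358.9–298.9 Ma, so Carboniferous.
B: 1935 Ma lies in 2050–1800 Ma, so Orosirian.
C: 470 Ma lies in 485.4–443.8 Ma, so Ordovician.
D: 665 Ma lies in 720–635 Ma, so Cryogenian.
Oldest = 1935 Ma, youngest = 312 Ma → span 1623 Myr.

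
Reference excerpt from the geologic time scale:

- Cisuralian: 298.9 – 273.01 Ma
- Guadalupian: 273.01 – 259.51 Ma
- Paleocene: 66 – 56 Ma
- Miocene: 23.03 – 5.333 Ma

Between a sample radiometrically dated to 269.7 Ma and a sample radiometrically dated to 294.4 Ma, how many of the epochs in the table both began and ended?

0

The older date is 294.4 Ma and the younger is 269.7 Ma.
No epoch both begins after 294.4 Ma and ends before 269.7 Ma, so the count is 0.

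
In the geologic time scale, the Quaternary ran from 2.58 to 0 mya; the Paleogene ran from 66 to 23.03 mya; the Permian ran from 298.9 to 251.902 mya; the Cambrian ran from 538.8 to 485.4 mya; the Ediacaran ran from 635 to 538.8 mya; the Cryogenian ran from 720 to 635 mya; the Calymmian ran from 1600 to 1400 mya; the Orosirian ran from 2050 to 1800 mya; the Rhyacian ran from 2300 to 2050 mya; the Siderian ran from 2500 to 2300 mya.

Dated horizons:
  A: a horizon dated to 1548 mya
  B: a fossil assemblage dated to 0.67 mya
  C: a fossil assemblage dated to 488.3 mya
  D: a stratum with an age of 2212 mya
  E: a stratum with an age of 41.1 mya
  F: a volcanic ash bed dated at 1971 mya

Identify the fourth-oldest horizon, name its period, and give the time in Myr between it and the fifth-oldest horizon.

C, in the Cambrian; 447.2 million years to E

Larger Ma means older, so oldest first: D 2212 > F 1971 > A 1548 > C 488.3 > E 41.1 > B 0.67.
Counting 4 along gives C (488.3 Ma); the excerpt puts that inside the Cambrian, 538.8–485.4 Ma.
Next in line is E (41.1 Ma), and 488.3 − 41.1 = 447.2 Myr.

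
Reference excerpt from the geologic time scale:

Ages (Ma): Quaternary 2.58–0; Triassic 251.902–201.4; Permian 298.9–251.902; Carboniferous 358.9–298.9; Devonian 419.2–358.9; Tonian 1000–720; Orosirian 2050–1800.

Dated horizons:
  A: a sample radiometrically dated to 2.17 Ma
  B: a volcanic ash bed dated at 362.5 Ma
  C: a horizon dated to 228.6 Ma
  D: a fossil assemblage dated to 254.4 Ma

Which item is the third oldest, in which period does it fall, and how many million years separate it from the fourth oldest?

Larger Ma means older, so oldest first: B 362.5 > D 254.4 > C 228.6 > A 2.17.
Counting 3 along gives C (228.6 Ma); the excerpt puts that inside the Triassic, 251.902–201.4 Ma.
Next in line is A (2.17 Ma), and 228.6 − 2.17 = 226.43 Myr.

C, in the Triassic; 226.43 million years to A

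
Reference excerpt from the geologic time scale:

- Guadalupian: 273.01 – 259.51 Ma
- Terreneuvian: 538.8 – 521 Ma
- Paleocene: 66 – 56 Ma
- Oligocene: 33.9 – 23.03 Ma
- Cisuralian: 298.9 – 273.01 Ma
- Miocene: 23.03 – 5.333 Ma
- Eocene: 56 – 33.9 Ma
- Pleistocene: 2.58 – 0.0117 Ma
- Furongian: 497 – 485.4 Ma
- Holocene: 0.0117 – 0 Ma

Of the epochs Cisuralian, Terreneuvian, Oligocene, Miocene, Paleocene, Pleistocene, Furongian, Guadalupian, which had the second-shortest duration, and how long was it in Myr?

Paleocene, 10 million years

Start − end for each: Cisuralian 298.9 − 273.01 = 25.89; Terreneuvian 538.8 − 521 = 17.8; Oligocene 33.9 − 23.03 = 10.87; Miocene 23.03 − 5.333 = 17.697; Paleocene 66 − 56 = 10; Pleistocene 2.58 − 0.0117 = 2.5683; Furongian 497 − 485.4 = 11.6; Guadalupian 273.01 − 259.51 = 13.5.
Ranking these from shortest: Pleistocene < Paleocene < Oligocene < Furongian < Guadalupian < Miocene < Terreneuvian < Cisuralian.
Position 2 in that ranking is Paleocene, which lasted 10 Myr.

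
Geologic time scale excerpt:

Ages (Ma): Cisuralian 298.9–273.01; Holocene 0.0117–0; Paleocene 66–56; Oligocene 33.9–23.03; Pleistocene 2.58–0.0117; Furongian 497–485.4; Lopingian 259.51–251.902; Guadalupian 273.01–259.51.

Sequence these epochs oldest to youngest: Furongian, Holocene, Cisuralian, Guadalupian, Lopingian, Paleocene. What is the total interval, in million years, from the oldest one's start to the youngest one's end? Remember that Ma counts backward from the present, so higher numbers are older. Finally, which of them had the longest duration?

From the excerpt: Furongian 497–485.4; Holocene 0.0117–0; Cisuralian 298.9–273.01; Guadalupian 273.01–259.51; Lopingian 259.51–251.902; Paleocene 66–56 (Ma).
Larger Ma is earlier, so the oldest is Furongian and the youngest is Holocene; oldest to youngest: Furongian, Cisuralian, Guadalupian, Lopingian, Paleocene, Holocene.
Oldest start 497 minus youngest end 0 gives 497 Myr overall.
Individual lengths (start − end): Lopingian 7.608; Guadalupian 13.5; Paleocene 10; Holocene 0.0117; Furongian 11.6; Cisuralian 25.89. The largest is Cisuralian at 25.89 Myr.

Furongian, Cisuralian, Guadalupian, Lopingian, Paleocene, Holocene; total span 497 Myr; longest is Cisuralian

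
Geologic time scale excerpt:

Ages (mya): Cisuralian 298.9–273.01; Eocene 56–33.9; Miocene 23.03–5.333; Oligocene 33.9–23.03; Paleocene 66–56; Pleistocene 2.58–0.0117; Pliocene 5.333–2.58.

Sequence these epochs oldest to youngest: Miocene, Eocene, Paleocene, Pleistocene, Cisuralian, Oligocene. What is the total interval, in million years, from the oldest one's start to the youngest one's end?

From the excerpt: Miocene 23.03–5.333; Eocene 56–33.9; Paleocene 66–56; Pleistocene 2.58–0.0117; Cisuralian 298.9–273.01; Oligocene 33.9–23.03 (Ma).
Larger Ma is earlier, so the oldest is Cisuralian and the youngest is Pleistocene; oldest to youngest: Cisuralian, Paleocene, Eocene, Oligocene, Miocene, Pleistocene.
Oldest start 298.9 minus youngest end 0.0117 gives 298.8883 Myr overall.

Cisuralian, Paleocene, Eocene, Oligocene, Miocene, Pleistocene; total span 298.8883 Myr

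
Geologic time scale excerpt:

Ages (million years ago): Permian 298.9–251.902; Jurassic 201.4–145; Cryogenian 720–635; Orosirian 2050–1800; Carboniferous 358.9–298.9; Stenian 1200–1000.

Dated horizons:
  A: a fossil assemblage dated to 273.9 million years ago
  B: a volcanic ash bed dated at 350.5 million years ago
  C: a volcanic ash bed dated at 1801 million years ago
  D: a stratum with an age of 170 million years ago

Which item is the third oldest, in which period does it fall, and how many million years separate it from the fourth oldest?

A, in the Permian; 103.9 million years to D

Larger Ma means older, so oldest first: C 1801 > B 350.5 > A 273.9 > D 170.
Counting 3 along gives A (273.9 Ma); the excerpt puts that inside the Permian, 298.9–251.902 Ma.
Next in line is D (170 Ma), and 273.9 − 170 = 103.9 Myr.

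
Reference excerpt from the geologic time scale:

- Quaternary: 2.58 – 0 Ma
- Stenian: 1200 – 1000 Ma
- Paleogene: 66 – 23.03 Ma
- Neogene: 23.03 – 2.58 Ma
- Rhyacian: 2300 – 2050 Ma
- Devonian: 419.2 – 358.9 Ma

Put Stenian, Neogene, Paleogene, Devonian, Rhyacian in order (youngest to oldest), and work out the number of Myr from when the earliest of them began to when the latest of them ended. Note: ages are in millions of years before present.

From the excerpt: Stenian 1200–1000; Neogene 23.03–2.58; Paleogene 66–23.03; Devonian 419.2–358.9; Rhyacian 2300–2050 (Ma).
Larger Ma is earlier, so the oldest is Rhyacian and the youngest is Neogene; youngest to oldest: Neogene, Paleogene, Devonian, Stenian, Rhyacian.
Oldest start 2300 minus youngest end 2.58 gives 2297.42 Myr overall.

Neogene, Paleogene, Devonian, Stenian, Rhyacian; total span 2297.42 Myr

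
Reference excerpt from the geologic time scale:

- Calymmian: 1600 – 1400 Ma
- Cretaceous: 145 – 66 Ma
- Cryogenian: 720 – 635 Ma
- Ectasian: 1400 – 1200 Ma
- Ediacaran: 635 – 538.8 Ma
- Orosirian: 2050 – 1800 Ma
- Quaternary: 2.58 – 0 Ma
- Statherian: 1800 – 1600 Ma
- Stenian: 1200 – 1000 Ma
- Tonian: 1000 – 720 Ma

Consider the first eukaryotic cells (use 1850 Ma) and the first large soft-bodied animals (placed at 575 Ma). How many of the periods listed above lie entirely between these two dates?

6

1850 Ma sits inside the Orosirian (2050–1800) and 575 Ma inside the Ediacaran (635–538.8); neither of those is wholly between the two dates.
The listed periods lying completely between them are Statherian, Calymmian, Ectasian, Stenian, Tonian, Cryogenian — 6 in all.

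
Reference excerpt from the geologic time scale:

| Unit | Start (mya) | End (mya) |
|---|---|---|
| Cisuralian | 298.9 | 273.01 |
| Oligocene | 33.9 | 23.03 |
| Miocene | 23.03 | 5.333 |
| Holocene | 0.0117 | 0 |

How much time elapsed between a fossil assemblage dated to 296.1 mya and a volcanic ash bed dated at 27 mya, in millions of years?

269.1 million years

296.1 − 27 = 269.1 million years.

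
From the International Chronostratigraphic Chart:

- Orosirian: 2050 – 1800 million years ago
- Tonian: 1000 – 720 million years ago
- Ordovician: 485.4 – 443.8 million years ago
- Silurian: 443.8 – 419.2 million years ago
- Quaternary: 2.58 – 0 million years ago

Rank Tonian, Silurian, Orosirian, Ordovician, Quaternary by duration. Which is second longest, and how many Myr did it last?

Orosirian, 250 million years

Durations: Tonian 280; Silurian 24.6; Orosirian 250; Ordovician 41.6; Quaternary 2.58 Myr.
Sorted longest-first: Tonian (280), Orosirian (250), Ordovician (41.6), Silurian (24.6), Quaternary (2.58).
The second longest is Orosirian at 250 Myr.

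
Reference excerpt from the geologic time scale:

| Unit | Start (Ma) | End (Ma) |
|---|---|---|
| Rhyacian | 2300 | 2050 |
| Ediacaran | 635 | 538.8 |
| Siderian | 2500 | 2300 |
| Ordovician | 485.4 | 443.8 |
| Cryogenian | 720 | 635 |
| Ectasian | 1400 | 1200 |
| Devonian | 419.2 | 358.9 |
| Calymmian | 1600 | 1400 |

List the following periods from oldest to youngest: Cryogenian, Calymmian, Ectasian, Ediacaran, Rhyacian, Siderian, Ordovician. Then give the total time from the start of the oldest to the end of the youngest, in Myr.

Siderian → Rhyacian → Calymmian → Ectasian → Cryogenian → Ediacaran → Ordovician; total span 2056.2 Myr

Start ages (Ma): Siderian 2500, Rhyacian 2300, Calymmian 1600, Ectasian 1400, Cryogenian 720, Ediacaran 635, Ordovician 485.4.
Ordered oldest to youngest: Siderian, Rhyacian, Calymmian, Ectasian, Cryogenian, Ediacaran, Ordovician.
Span = 2500 − 443.8 = 2056.2 Myr.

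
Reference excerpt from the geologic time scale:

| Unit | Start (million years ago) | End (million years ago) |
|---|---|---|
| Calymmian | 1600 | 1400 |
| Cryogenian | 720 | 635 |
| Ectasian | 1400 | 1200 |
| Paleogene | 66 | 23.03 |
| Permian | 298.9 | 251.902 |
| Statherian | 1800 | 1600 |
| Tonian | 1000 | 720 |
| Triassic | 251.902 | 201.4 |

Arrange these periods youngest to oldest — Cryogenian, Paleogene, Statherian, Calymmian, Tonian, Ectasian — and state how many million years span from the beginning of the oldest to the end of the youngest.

Paleogene → Cryogenian → Tonian → Ectasian → Calymmian → Statherian; total span 1776.97 Myr

Start ages (Ma): Statherian 1800, Calymmian 1600, Ectasian 1400, Tonian 1000, Cryogenian 720, Paleogene 66.
Ordered youngest to oldest: Paleogene, Cryogenian, Tonian, Ectasian, Calymmian, Statherian.
Span = 1800 − 23.03 = 1776.97 Myr.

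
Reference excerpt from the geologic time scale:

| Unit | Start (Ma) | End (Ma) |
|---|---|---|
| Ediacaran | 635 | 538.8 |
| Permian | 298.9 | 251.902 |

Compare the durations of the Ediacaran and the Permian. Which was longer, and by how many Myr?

Ediacaran, by 49.202 million years

Ediacaran: 635 − 538.8 = 96.2 Myr.
Permian: 298.9 − 251.902 = 46.998 Myr.
Difference: 96.2 − 46.998 = 49.202 Myr, so the Ediacaran was longer.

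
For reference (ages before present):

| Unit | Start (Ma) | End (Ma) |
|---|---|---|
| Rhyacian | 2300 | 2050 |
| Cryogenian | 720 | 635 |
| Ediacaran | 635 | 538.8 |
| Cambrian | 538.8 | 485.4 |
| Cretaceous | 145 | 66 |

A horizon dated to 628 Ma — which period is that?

Ediacaran

628 Ma lies between 635 and 538.8 Ma, so it falls in the Ediacaran.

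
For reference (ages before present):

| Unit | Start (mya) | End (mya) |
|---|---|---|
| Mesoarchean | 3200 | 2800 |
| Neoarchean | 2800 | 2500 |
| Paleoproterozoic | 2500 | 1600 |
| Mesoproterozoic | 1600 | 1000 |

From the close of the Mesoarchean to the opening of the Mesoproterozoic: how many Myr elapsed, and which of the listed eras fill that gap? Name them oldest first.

1200 million years; Neoarchean, Paleoproterozoic

End of Mesoarchean = 2800 Ma; start of Mesoproterozoic = 1600 Ma.
Gap = 2800 − 1600 = 1200 Myr.
Eras wholly inside 2800–1600 Ma: Neoarchean (2800–2500), Paleoproterozoic (2500–1600).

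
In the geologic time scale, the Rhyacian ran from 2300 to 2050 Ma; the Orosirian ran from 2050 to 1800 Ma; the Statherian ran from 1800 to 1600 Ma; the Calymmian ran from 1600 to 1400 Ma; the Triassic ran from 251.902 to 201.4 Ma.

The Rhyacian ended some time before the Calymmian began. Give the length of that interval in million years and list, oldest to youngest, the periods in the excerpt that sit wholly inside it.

End of Rhyacian = 2050 Ma; start of Calymmian = 1600 Ma.
Gap = 2050 − 1600 = 450 Myr.
Periods wholly inside 2050–1600 Ma: Orosirian (2050–1800), Statherian (1800–1600).

450 million years; Orosirian, Statherian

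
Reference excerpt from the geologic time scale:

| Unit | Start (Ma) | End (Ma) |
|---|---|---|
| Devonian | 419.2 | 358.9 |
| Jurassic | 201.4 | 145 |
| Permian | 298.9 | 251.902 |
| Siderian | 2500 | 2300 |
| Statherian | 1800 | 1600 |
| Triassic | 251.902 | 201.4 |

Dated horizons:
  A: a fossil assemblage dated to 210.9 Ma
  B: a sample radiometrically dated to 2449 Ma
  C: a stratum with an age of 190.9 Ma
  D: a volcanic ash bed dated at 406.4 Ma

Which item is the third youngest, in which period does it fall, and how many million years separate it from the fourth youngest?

Smaller Ma means younger, so youngest first: C 190.9 < A 210.9 < D 406.4 < B 2449.
Counting 3 along gives D (406.4 Ma); the excerpt puts that inside the Devonian, 419.2–358.9 Ma.
Next in line is B (2449 Ma), and 2449 − 406.4 = 2042.6 Myr.

D, in the Devonian; 2042.6 million years to B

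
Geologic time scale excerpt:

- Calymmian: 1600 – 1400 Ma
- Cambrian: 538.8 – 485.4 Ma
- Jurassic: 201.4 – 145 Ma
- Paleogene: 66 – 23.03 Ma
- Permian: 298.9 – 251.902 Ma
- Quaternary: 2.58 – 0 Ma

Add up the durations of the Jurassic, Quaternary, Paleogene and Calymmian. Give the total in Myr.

301.95 million years

Duration is start − end for each: (201.4 − 145) + (2.58 − 0) + (66 − 23.03) + (1600 − 1400).
That is 56.4 + 2.58 + 42.97 + 200, which totals 301.95 million years.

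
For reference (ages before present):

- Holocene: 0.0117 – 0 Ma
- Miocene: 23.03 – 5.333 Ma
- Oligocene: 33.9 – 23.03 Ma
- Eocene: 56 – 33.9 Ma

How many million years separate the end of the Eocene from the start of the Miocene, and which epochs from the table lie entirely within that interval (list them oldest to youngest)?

10.87 million years; Oligocene

The Eocene closes at 33.9 Ma and the Miocene opens at 23.03 Ma, so the interval is 33.9 − 23.03 = 10.87 Myr.
An epoch fits inside if it starts at or after 33.9 Ma and ends at or before 23.03 Ma; oldest first that gives Oligocene.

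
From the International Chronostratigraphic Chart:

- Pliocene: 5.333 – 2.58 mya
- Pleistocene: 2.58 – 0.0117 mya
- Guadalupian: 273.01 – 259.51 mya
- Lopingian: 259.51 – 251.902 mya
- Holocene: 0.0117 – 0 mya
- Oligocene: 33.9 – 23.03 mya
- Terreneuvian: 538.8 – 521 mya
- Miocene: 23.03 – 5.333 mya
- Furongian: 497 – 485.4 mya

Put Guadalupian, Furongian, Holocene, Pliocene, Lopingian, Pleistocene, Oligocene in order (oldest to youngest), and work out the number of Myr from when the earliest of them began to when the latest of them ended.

Furongian, Guadalupian, Lopingian, Oligocene, Pliocene, Pleistocene, Holocene; total span 497 Myr

Start ages (Ma): Furongian 497, Guadalupian 273.01, Lopingian 259.51, Oligocene 33.9, Pliocene 5.333, Pleistocene 2.58, Holocene 0.0117.
Ordered oldest to youngest: Furongian, Guadalupian, Lopingian, Oligocene, Pliocene, Pleistocene, Holocene.
Span = 497 − 0 = 497 Myr.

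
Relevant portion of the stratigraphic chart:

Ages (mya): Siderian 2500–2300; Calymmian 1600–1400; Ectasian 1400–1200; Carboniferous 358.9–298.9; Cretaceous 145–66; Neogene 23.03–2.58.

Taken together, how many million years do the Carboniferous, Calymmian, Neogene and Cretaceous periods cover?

359.45 million years

Duration is start − end for each: (358.9 − 298.9) + (1600 − 1400) + (23.03 − 2.58) + (145 − 66).
That is 60 + 200 + 20.45 + 79, which totals 359.45 million years.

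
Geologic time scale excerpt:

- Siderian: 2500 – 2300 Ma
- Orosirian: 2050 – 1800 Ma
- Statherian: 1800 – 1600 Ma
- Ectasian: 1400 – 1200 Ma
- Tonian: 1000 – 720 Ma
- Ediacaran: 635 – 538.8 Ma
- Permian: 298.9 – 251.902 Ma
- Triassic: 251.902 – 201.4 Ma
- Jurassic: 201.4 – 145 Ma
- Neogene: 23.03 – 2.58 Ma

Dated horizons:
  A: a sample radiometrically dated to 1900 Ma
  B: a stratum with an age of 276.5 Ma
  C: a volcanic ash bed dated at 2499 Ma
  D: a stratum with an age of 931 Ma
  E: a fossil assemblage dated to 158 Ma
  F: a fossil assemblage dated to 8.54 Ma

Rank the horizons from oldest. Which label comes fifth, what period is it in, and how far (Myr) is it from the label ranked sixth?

E, in the Jurassic; 149.46 million years to F

Larger Ma means older, so oldest first: C 2499 > A 1900 > D 931 > B 276.5 > E 158 > F 8.54.
Counting 5 along gives E (158 Ma); the excerpt puts that inside the Jurassic, 201.4–145 Ma.
Next in line is F (8.54 Ma), and 158 − 8.54 = 149.46 Myr.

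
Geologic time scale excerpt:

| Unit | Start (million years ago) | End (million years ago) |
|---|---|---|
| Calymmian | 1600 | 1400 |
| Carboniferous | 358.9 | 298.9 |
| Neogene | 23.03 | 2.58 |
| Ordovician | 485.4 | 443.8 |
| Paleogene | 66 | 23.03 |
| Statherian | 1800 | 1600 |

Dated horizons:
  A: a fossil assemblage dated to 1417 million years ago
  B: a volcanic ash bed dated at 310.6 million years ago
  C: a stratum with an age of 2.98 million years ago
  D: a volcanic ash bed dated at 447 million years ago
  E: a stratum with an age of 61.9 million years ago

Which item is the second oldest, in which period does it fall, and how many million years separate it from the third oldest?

D, in the Ordovician; 136.4 million years to B

Larger Ma means older, so oldest first: A 1417 > D 447 > B 310.6 > E 61.9 > C 2.98.
Counting 2 along gives D (447 Ma); the excerpt puts that inside the Ordovician, 485.4–443.8 Ma.
Next in line is B (310.6 Ma), and 447 − 310.6 = 136.4 Myr.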